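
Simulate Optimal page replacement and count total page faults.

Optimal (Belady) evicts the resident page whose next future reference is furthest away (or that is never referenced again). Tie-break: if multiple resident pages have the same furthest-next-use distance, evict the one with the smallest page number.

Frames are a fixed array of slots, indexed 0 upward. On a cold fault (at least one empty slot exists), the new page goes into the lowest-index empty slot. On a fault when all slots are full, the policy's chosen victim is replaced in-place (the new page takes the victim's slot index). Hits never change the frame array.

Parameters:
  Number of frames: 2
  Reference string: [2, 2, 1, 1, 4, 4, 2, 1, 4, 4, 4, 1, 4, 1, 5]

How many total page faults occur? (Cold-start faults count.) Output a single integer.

Step 0: ref 2 → FAULT, frames=[2,-]
Step 1: ref 2 → HIT, frames=[2,-]
Step 2: ref 1 → FAULT, frames=[2,1]
Step 3: ref 1 → HIT, frames=[2,1]
Step 4: ref 4 → FAULT (evict 1), frames=[2,4]
Step 5: ref 4 → HIT, frames=[2,4]
Step 6: ref 2 → HIT, frames=[2,4]
Step 7: ref 1 → FAULT (evict 2), frames=[1,4]
Step 8: ref 4 → HIT, frames=[1,4]
Step 9: ref 4 → HIT, frames=[1,4]
Step 10: ref 4 → HIT, frames=[1,4]
Step 11: ref 1 → HIT, frames=[1,4]
Step 12: ref 4 → HIT, frames=[1,4]
Step 13: ref 1 → HIT, frames=[1,4]
Step 14: ref 5 → FAULT (evict 1), frames=[5,4]
Total faults: 5

Answer: 5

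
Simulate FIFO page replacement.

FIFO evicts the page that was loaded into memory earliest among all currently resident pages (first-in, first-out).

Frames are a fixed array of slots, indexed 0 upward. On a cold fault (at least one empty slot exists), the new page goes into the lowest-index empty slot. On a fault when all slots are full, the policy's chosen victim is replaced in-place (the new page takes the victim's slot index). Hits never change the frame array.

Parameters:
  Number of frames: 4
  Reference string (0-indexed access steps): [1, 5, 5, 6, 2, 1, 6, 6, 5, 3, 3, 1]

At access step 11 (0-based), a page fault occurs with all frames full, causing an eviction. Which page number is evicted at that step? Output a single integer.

Step 0: ref 1 -> FAULT, frames=[1,-,-,-]
Step 1: ref 5 -> FAULT, frames=[1,5,-,-]
Step 2: ref 5 -> HIT, frames=[1,5,-,-]
Step 3: ref 6 -> FAULT, frames=[1,5,6,-]
Step 4: ref 2 -> FAULT, frames=[1,5,6,2]
Step 5: ref 1 -> HIT, frames=[1,5,6,2]
Step 6: ref 6 -> HIT, frames=[1,5,6,2]
Step 7: ref 6 -> HIT, frames=[1,5,6,2]
Step 8: ref 5 -> HIT, frames=[1,5,6,2]
Step 9: ref 3 -> FAULT, evict 1, frames=[3,5,6,2]
Step 10: ref 3 -> HIT, frames=[3,5,6,2]
Step 11: ref 1 -> FAULT, evict 5, frames=[3,1,6,2]
At step 11: evicted page 5

Answer: 5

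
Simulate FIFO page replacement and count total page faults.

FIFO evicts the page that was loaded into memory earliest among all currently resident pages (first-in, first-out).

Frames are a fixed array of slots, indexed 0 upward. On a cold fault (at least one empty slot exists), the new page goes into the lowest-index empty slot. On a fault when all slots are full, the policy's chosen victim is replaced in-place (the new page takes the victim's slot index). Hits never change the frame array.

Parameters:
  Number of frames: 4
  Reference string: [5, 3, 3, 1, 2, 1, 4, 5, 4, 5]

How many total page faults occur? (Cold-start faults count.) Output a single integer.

Step 0: ref 5 → FAULT, frames=[5,-,-,-]
Step 1: ref 3 → FAULT, frames=[5,3,-,-]
Step 2: ref 3 → HIT, frames=[5,3,-,-]
Step 3: ref 1 → FAULT, frames=[5,3,1,-]
Step 4: ref 2 → FAULT, frames=[5,3,1,2]
Step 5: ref 1 → HIT, frames=[5,3,1,2]
Step 6: ref 4 → FAULT (evict 5), frames=[4,3,1,2]
Step 7: ref 5 → FAULT (evict 3), frames=[4,5,1,2]
Step 8: ref 4 → HIT, frames=[4,5,1,2]
Step 9: ref 5 → HIT, frames=[4,5,1,2]
Total faults: 6

Answer: 6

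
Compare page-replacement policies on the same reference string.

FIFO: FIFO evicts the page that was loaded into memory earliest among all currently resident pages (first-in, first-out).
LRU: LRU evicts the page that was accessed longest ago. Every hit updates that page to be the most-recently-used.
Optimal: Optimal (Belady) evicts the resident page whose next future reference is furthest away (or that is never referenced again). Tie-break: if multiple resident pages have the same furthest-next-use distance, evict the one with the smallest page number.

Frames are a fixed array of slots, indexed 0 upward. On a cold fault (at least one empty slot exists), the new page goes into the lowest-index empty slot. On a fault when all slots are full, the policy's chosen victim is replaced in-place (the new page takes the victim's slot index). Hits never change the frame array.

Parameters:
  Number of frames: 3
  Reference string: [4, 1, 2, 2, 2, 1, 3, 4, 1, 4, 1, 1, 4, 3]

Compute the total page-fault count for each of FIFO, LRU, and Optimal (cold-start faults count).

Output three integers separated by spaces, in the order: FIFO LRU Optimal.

Answer: 6 5 4

Derivation:
--- FIFO ---
  step 0: ref 4 -> FAULT, frames=[4,-,-] (faults so far: 1)
  step 1: ref 1 -> FAULT, frames=[4,1,-] (faults so far: 2)
  step 2: ref 2 -> FAULT, frames=[4,1,2] (faults so far: 3)
  step 3: ref 2 -> HIT, frames=[4,1,2] (faults so far: 3)
  step 4: ref 2 -> HIT, frames=[4,1,2] (faults so far: 3)
  step 5: ref 1 -> HIT, frames=[4,1,2] (faults so far: 3)
  step 6: ref 3 -> FAULT, evict 4, frames=[3,1,2] (faults so far: 4)
  step 7: ref 4 -> FAULT, evict 1, frames=[3,4,2] (faults so far: 5)
  step 8: ref 1 -> FAULT, evict 2, frames=[3,4,1] (faults so far: 6)
  step 9: ref 4 -> HIT, frames=[3,4,1] (faults so far: 6)
  step 10: ref 1 -> HIT, frames=[3,4,1] (faults so far: 6)
  step 11: ref 1 -> HIT, frames=[3,4,1] (faults so far: 6)
  step 12: ref 4 -> HIT, frames=[3,4,1] (faults so far: 6)
  step 13: ref 3 -> HIT, frames=[3,4,1] (faults so far: 6)
  FIFO total faults: 6
--- LRU ---
  step 0: ref 4 -> FAULT, frames=[4,-,-] (faults so far: 1)
  step 1: ref 1 -> FAULT, frames=[4,1,-] (faults so far: 2)
  step 2: ref 2 -> FAULT, frames=[4,1,2] (faults so far: 3)
  step 3: ref 2 -> HIT, frames=[4,1,2] (faults so far: 3)
  step 4: ref 2 -> HIT, frames=[4,1,2] (faults so far: 3)
  step 5: ref 1 -> HIT, frames=[4,1,2] (faults so far: 3)
  step 6: ref 3 -> FAULT, evict 4, frames=[3,1,2] (faults so far: 4)
  step 7: ref 4 -> FAULT, evict 2, frames=[3,1,4] (faults so far: 5)
  step 8: ref 1 -> HIT, frames=[3,1,4] (faults so far: 5)
  step 9: ref 4 -> HIT, frames=[3,1,4] (faults so far: 5)
  step 10: ref 1 -> HIT, frames=[3,1,4] (faults so far: 5)
  step 11: ref 1 -> HIT, frames=[3,1,4] (faults so far: 5)
  step 12: ref 4 -> HIT, frames=[3,1,4] (faults so far: 5)
  step 13: ref 3 -> HIT, frames=[3,1,4] (faults so far: 5)
  LRU total faults: 5
--- Optimal ---
  step 0: ref 4 -> FAULT, frames=[4,-,-] (faults so far: 1)
  step 1: ref 1 -> FAULT, frames=[4,1,-] (faults so far: 2)
  step 2: ref 2 -> FAULT, frames=[4,1,2] (faults so far: 3)
  step 3: ref 2 -> HIT, frames=[4,1,2] (faults so far: 3)
  step 4: ref 2 -> HIT, frames=[4,1,2] (faults so far: 3)
  step 5: ref 1 -> HIT, frames=[4,1,2] (faults so far: 3)
  step 6: ref 3 -> FAULT, evict 2, frames=[4,1,3] (faults so far: 4)
  step 7: ref 4 -> HIT, frames=[4,1,3] (faults so far: 4)
  step 8: ref 1 -> HIT, frames=[4,1,3] (faults so far: 4)
  step 9: ref 4 -> HIT, frames=[4,1,3] (faults so far: 4)
  step 10: ref 1 -> HIT, frames=[4,1,3] (faults so far: 4)
  step 11: ref 1 -> HIT, frames=[4,1,3] (faults so far: 4)
  step 12: ref 4 -> HIT, frames=[4,1,3] (faults so far: 4)
  step 13: ref 3 -> HIT, frames=[4,1,3] (faults so far: 4)
  Optimal total faults: 4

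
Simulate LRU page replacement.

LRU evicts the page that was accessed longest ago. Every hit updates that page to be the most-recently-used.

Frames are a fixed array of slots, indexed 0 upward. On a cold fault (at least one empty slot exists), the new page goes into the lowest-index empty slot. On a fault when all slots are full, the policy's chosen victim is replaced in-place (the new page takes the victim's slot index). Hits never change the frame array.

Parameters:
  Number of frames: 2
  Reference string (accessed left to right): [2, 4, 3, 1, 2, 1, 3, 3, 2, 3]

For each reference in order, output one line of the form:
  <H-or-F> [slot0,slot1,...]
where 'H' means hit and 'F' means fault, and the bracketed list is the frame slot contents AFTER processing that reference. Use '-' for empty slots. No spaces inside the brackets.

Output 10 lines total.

F [2,-]
F [2,4]
F [3,4]
F [3,1]
F [2,1]
H [2,1]
F [3,1]
H [3,1]
F [3,2]
H [3,2]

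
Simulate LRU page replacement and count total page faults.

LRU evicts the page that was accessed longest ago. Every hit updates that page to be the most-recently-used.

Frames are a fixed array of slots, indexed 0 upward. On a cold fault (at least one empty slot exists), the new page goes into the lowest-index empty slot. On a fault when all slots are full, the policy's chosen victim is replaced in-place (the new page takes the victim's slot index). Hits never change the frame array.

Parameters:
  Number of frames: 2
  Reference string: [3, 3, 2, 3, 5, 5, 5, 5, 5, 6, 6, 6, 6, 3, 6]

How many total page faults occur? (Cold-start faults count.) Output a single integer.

Answer: 5

Derivation:
Step 0: ref 3 → FAULT, frames=[3,-]
Step 1: ref 3 → HIT, frames=[3,-]
Step 2: ref 2 → FAULT, frames=[3,2]
Step 3: ref 3 → HIT, frames=[3,2]
Step 4: ref 5 → FAULT (evict 2), frames=[3,5]
Step 5: ref 5 → HIT, frames=[3,5]
Step 6: ref 5 → HIT, frames=[3,5]
Step 7: ref 5 → HIT, frames=[3,5]
Step 8: ref 5 → HIT, frames=[3,5]
Step 9: ref 6 → FAULT (evict 3), frames=[6,5]
Step 10: ref 6 → HIT, frames=[6,5]
Step 11: ref 6 → HIT, frames=[6,5]
Step 12: ref 6 → HIT, frames=[6,5]
Step 13: ref 3 → FAULT (evict 5), frames=[6,3]
Step 14: ref 6 → HIT, frames=[6,3]
Total faults: 5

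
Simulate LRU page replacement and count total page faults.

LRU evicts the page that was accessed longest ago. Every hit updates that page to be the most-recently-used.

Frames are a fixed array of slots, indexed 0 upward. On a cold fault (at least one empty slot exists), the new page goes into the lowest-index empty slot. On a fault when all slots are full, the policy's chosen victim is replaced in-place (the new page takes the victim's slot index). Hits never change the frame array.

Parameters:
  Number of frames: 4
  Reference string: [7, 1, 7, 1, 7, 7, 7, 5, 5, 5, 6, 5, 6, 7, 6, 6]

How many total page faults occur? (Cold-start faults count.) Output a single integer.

Step 0: ref 7 → FAULT, frames=[7,-,-,-]
Step 1: ref 1 → FAULT, frames=[7,1,-,-]
Step 2: ref 7 → HIT, frames=[7,1,-,-]
Step 3: ref 1 → HIT, frames=[7,1,-,-]
Step 4: ref 7 → HIT, frames=[7,1,-,-]
Step 5: ref 7 → HIT, frames=[7,1,-,-]
Step 6: ref 7 → HIT, frames=[7,1,-,-]
Step 7: ref 5 → FAULT, frames=[7,1,5,-]
Step 8: ref 5 → HIT, frames=[7,1,5,-]
Step 9: ref 5 → HIT, frames=[7,1,5,-]
Step 10: ref 6 → FAULT, frames=[7,1,5,6]
Step 11: ref 5 → HIT, frames=[7,1,5,6]
Step 12: ref 6 → HIT, frames=[7,1,5,6]
Step 13: ref 7 → HIT, frames=[7,1,5,6]
Step 14: ref 6 → HIT, frames=[7,1,5,6]
Step 15: ref 6 → HIT, frames=[7,1,5,6]
Total faults: 4

Answer: 4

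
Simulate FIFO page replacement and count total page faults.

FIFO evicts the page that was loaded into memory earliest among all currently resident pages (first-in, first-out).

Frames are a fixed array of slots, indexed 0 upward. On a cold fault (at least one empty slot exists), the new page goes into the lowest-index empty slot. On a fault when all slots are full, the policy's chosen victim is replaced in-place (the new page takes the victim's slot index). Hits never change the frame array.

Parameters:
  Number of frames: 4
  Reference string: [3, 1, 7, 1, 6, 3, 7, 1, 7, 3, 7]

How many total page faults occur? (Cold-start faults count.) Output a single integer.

Step 0: ref 3 → FAULT, frames=[3,-,-,-]
Step 1: ref 1 → FAULT, frames=[3,1,-,-]
Step 2: ref 7 → FAULT, frames=[3,1,7,-]
Step 3: ref 1 → HIT, frames=[3,1,7,-]
Step 4: ref 6 → FAULT, frames=[3,1,7,6]
Step 5: ref 3 → HIT, frames=[3,1,7,6]
Step 6: ref 7 → HIT, frames=[3,1,7,6]
Step 7: ref 1 → HIT, frames=[3,1,7,6]
Step 8: ref 7 → HIT, frames=[3,1,7,6]
Step 9: ref 3 → HIT, frames=[3,1,7,6]
Step 10: ref 7 → HIT, frames=[3,1,7,6]
Total faults: 4

Answer: 4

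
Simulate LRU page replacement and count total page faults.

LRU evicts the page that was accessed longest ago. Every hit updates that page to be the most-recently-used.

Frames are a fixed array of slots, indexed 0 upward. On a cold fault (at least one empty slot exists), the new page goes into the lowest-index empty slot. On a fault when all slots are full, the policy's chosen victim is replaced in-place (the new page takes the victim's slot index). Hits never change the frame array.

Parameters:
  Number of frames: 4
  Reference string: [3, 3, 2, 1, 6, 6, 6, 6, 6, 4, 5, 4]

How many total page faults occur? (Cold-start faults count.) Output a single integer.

Answer: 6

Derivation:
Step 0: ref 3 → FAULT, frames=[3,-,-,-]
Step 1: ref 3 → HIT, frames=[3,-,-,-]
Step 2: ref 2 → FAULT, frames=[3,2,-,-]
Step 3: ref 1 → FAULT, frames=[3,2,1,-]
Step 4: ref 6 → FAULT, frames=[3,2,1,6]
Step 5: ref 6 → HIT, frames=[3,2,1,6]
Step 6: ref 6 → HIT, frames=[3,2,1,6]
Step 7: ref 6 → HIT, frames=[3,2,1,6]
Step 8: ref 6 → HIT, frames=[3,2,1,6]
Step 9: ref 4 → FAULT (evict 3), frames=[4,2,1,6]
Step 10: ref 5 → FAULT (evict 2), frames=[4,5,1,6]
Step 11: ref 4 → HIT, frames=[4,5,1,6]
Total faults: 6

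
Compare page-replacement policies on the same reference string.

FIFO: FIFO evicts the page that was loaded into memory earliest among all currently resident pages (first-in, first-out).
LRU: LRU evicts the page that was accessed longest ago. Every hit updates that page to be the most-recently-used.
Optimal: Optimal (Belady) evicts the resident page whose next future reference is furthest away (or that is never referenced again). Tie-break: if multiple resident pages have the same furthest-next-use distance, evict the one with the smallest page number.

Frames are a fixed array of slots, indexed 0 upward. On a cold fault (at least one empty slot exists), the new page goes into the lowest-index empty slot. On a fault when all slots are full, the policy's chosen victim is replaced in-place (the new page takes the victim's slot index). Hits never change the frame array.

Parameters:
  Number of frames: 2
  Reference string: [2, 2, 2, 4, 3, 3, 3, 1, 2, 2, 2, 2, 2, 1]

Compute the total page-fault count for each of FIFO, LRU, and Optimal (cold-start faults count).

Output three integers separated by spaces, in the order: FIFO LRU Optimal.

--- FIFO ---
  step 0: ref 2 -> FAULT, frames=[2,-] (faults so far: 1)
  step 1: ref 2 -> HIT, frames=[2,-] (faults so far: 1)
  step 2: ref 2 -> HIT, frames=[2,-] (faults so far: 1)
  step 3: ref 4 -> FAULT, frames=[2,4] (faults so far: 2)
  step 4: ref 3 -> FAULT, evict 2, frames=[3,4] (faults so far: 3)
  step 5: ref 3 -> HIT, frames=[3,4] (faults so far: 3)
  step 6: ref 3 -> HIT, frames=[3,4] (faults so far: 3)
  step 7: ref 1 -> FAULT, evict 4, frames=[3,1] (faults so far: 4)
  step 8: ref 2 -> FAULT, evict 3, frames=[2,1] (faults so far: 5)
  step 9: ref 2 -> HIT, frames=[2,1] (faults so far: 5)
  step 10: ref 2 -> HIT, frames=[2,1] (faults so far: 5)
  step 11: ref 2 -> HIT, frames=[2,1] (faults so far: 5)
  step 12: ref 2 -> HIT, frames=[2,1] (faults so far: 5)
  step 13: ref 1 -> HIT, frames=[2,1] (faults so far: 5)
  FIFO total faults: 5
--- LRU ---
  step 0: ref 2 -> FAULT, frames=[2,-] (faults so far: 1)
  step 1: ref 2 -> HIT, frames=[2,-] (faults so far: 1)
  step 2: ref 2 -> HIT, frames=[2,-] (faults so far: 1)
  step 3: ref 4 -> FAULT, frames=[2,4] (faults so far: 2)
  step 4: ref 3 -> FAULT, evict 2, frames=[3,4] (faults so far: 3)
  step 5: ref 3 -> HIT, frames=[3,4] (faults so far: 3)
  step 6: ref 3 -> HIT, frames=[3,4] (faults so far: 3)
  step 7: ref 1 -> FAULT, evict 4, frames=[3,1] (faults so far: 4)
  step 8: ref 2 -> FAULT, evict 3, frames=[2,1] (faults so far: 5)
  step 9: ref 2 -> HIT, frames=[2,1] (faults so far: 5)
  step 10: ref 2 -> HIT, frames=[2,1] (faults so far: 5)
  step 11: ref 2 -> HIT, frames=[2,1] (faults so far: 5)
  step 12: ref 2 -> HIT, frames=[2,1] (faults so far: 5)
  step 13: ref 1 -> HIT, frames=[2,1] (faults so far: 5)
  LRU total faults: 5
--- Optimal ---
  step 0: ref 2 -> FAULT, frames=[2,-] (faults so far: 1)
  step 1: ref 2 -> HIT, frames=[2,-] (faults so far: 1)
  step 2: ref 2 -> HIT, frames=[2,-] (faults so far: 1)
  step 3: ref 4 -> FAULT, frames=[2,4] (faults so far: 2)
  step 4: ref 3 -> FAULT, evict 4, frames=[2,3] (faults so far: 3)
  step 5: ref 3 -> HIT, frames=[2,3] (faults so far: 3)
  step 6: ref 3 -> HIT, frames=[2,3] (faults so far: 3)
  step 7: ref 1 -> FAULT, evict 3, frames=[2,1] (faults so far: 4)
  step 8: ref 2 -> HIT, frames=[2,1] (faults so far: 4)
  step 9: ref 2 -> HIT, frames=[2,1] (faults so far: 4)
  step 10: ref 2 -> HIT, frames=[2,1] (faults so far: 4)
  step 11: ref 2 -> HIT, frames=[2,1] (faults so far: 4)
  step 12: ref 2 -> HIT, frames=[2,1] (faults so far: 4)
  step 13: ref 1 -> HIT, frames=[2,1] (faults so far: 4)
  Optimal total faults: 4

Answer: 5 5 4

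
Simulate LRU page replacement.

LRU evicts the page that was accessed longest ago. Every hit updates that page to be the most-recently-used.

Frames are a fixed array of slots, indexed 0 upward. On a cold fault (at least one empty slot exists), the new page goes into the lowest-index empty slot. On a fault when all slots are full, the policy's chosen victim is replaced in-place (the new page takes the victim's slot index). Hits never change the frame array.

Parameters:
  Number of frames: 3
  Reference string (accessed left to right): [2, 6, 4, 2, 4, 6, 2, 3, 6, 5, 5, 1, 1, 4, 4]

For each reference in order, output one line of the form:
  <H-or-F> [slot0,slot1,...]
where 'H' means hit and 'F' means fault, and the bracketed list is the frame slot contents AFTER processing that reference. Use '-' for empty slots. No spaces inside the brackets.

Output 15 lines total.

F [2,-,-]
F [2,6,-]
F [2,6,4]
H [2,6,4]
H [2,6,4]
H [2,6,4]
H [2,6,4]
F [2,6,3]
H [2,6,3]
F [5,6,3]
H [5,6,3]
F [5,6,1]
H [5,6,1]
F [5,4,1]
H [5,4,1]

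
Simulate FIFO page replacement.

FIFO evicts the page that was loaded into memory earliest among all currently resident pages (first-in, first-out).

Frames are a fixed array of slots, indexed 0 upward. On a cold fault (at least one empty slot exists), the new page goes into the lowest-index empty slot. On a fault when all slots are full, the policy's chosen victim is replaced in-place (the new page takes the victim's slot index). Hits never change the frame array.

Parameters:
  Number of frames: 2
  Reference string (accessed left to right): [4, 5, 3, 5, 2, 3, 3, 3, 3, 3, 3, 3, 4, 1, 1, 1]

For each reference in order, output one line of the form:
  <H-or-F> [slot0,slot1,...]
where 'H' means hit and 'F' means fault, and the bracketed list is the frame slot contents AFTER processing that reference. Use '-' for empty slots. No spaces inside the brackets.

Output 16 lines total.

F [4,-]
F [4,5]
F [3,5]
H [3,5]
F [3,2]
H [3,2]
H [3,2]
H [3,2]
H [3,2]
H [3,2]
H [3,2]
H [3,2]
F [4,2]
F [4,1]
H [4,1]
H [4,1]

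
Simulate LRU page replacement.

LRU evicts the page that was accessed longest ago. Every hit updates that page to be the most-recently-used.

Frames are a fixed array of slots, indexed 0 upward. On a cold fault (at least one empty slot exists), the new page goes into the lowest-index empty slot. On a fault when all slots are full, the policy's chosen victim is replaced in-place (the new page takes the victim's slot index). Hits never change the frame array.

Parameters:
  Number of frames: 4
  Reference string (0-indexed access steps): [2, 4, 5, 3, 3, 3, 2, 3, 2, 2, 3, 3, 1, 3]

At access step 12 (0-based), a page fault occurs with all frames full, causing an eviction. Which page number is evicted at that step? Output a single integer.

Answer: 4

Derivation:
Step 0: ref 2 -> FAULT, frames=[2,-,-,-]
Step 1: ref 4 -> FAULT, frames=[2,4,-,-]
Step 2: ref 5 -> FAULT, frames=[2,4,5,-]
Step 3: ref 3 -> FAULT, frames=[2,4,5,3]
Step 4: ref 3 -> HIT, frames=[2,4,5,3]
Step 5: ref 3 -> HIT, frames=[2,4,5,3]
Step 6: ref 2 -> HIT, frames=[2,4,5,3]
Step 7: ref 3 -> HIT, frames=[2,4,5,3]
Step 8: ref 2 -> HIT, frames=[2,4,5,3]
Step 9: ref 2 -> HIT, frames=[2,4,5,3]
Step 10: ref 3 -> HIT, frames=[2,4,5,3]
Step 11: ref 3 -> HIT, frames=[2,4,5,3]
Step 12: ref 1 -> FAULT, evict 4, frames=[2,1,5,3]
At step 12: evicted page 4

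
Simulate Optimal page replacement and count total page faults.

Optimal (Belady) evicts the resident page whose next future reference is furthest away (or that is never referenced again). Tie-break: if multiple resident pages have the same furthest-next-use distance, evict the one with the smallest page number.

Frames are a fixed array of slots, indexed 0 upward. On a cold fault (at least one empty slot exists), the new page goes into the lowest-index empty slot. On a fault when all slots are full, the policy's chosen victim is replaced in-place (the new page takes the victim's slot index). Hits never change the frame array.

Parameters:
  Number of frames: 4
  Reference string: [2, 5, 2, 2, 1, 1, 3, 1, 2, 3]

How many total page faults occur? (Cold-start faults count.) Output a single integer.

Answer: 4

Derivation:
Step 0: ref 2 → FAULT, frames=[2,-,-,-]
Step 1: ref 5 → FAULT, frames=[2,5,-,-]
Step 2: ref 2 → HIT, frames=[2,5,-,-]
Step 3: ref 2 → HIT, frames=[2,5,-,-]
Step 4: ref 1 → FAULT, frames=[2,5,1,-]
Step 5: ref 1 → HIT, frames=[2,5,1,-]
Step 6: ref 3 → FAULT, frames=[2,5,1,3]
Step 7: ref 1 → HIT, frames=[2,5,1,3]
Step 8: ref 2 → HIT, frames=[2,5,1,3]
Step 9: ref 3 → HIT, frames=[2,5,1,3]
Total faults: 4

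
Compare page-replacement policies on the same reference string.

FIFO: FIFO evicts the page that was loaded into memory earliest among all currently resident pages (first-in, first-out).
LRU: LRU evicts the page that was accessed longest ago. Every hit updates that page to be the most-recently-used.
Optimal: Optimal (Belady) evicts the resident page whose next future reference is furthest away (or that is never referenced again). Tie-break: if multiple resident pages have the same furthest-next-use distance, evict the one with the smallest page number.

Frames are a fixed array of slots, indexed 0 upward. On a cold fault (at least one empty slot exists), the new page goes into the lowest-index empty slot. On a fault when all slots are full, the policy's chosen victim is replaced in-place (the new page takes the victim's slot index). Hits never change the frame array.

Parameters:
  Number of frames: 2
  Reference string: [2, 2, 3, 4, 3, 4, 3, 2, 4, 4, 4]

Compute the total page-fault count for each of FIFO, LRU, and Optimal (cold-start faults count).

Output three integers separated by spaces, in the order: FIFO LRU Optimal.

--- FIFO ---
  step 0: ref 2 -> FAULT, frames=[2,-] (faults so far: 1)
  step 1: ref 2 -> HIT, frames=[2,-] (faults so far: 1)
  step 2: ref 3 -> FAULT, frames=[2,3] (faults so far: 2)
  step 3: ref 4 -> FAULT, evict 2, frames=[4,3] (faults so far: 3)
  step 4: ref 3 -> HIT, frames=[4,3] (faults so far: 3)
  step 5: ref 4 -> HIT, frames=[4,3] (faults so far: 3)
  step 6: ref 3 -> HIT, frames=[4,3] (faults so far: 3)
  step 7: ref 2 -> FAULT, evict 3, frames=[4,2] (faults so far: 4)
  step 8: ref 4 -> HIT, frames=[4,2] (faults so far: 4)
  step 9: ref 4 -> HIT, frames=[4,2] (faults so far: 4)
  step 10: ref 4 -> HIT, frames=[4,2] (faults so far: 4)
  FIFO total faults: 4
--- LRU ---
  step 0: ref 2 -> FAULT, frames=[2,-] (faults so far: 1)
  step 1: ref 2 -> HIT, frames=[2,-] (faults so far: 1)
  step 2: ref 3 -> FAULT, frames=[2,3] (faults so far: 2)
  step 3: ref 4 -> FAULT, evict 2, frames=[4,3] (faults so far: 3)
  step 4: ref 3 -> HIT, frames=[4,3] (faults so far: 3)
  step 5: ref 4 -> HIT, frames=[4,3] (faults so far: 3)
  step 6: ref 3 -> HIT, frames=[4,3] (faults so far: 3)
  step 7: ref 2 -> FAULT, evict 4, frames=[2,3] (faults so far: 4)
  step 8: ref 4 -> FAULT, evict 3, frames=[2,4] (faults so far: 5)
  step 9: ref 4 -> HIT, frames=[2,4] (faults so far: 5)
  step 10: ref 4 -> HIT, frames=[2,4] (faults so far: 5)
  LRU total faults: 5
--- Optimal ---
  step 0: ref 2 -> FAULT, frames=[2,-] (faults so far: 1)
  step 1: ref 2 -> HIT, frames=[2,-] (faults so far: 1)
  step 2: ref 3 -> FAULT, frames=[2,3] (faults so far: 2)
  step 3: ref 4 -> FAULT, evict 2, frames=[4,3] (faults so far: 3)
  step 4: ref 3 -> HIT, frames=[4,3] (faults so far: 3)
  step 5: ref 4 -> HIT, frames=[4,3] (faults so far: 3)
  step 6: ref 3 -> HIT, frames=[4,3] (faults so far: 3)
  step 7: ref 2 -> FAULT, evict 3, frames=[4,2] (faults so far: 4)
  step 8: ref 4 -> HIT, frames=[4,2] (faults so far: 4)
  step 9: ref 4 -> HIT, frames=[4,2] (faults so far: 4)
  step 10: ref 4 -> HIT, frames=[4,2] (faults so far: 4)
  Optimal total faults: 4

Answer: 4 5 4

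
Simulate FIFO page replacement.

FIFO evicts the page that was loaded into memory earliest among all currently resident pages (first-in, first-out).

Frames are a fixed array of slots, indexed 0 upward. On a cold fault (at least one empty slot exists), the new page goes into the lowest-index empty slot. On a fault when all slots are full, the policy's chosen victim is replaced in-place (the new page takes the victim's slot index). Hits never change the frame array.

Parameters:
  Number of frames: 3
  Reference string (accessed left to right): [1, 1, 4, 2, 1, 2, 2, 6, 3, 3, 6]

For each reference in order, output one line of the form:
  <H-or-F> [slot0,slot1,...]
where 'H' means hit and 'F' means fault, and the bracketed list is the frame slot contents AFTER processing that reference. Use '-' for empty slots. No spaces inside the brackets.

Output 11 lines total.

F [1,-,-]
H [1,-,-]
F [1,4,-]
F [1,4,2]
H [1,4,2]
H [1,4,2]
H [1,4,2]
F [6,4,2]
F [6,3,2]
H [6,3,2]
H [6,3,2]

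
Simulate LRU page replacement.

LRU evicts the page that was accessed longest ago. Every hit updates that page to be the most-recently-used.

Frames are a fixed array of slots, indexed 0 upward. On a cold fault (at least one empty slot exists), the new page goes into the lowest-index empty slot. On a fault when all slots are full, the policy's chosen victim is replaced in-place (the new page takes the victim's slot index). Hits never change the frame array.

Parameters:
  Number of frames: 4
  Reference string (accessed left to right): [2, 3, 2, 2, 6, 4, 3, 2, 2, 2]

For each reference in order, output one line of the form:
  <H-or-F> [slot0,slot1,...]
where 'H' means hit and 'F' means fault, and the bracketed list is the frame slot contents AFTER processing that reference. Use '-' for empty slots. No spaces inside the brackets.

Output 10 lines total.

F [2,-,-,-]
F [2,3,-,-]
H [2,3,-,-]
H [2,3,-,-]
F [2,3,6,-]
F [2,3,6,4]
H [2,3,6,4]
H [2,3,6,4]
H [2,3,6,4]
H [2,3,6,4]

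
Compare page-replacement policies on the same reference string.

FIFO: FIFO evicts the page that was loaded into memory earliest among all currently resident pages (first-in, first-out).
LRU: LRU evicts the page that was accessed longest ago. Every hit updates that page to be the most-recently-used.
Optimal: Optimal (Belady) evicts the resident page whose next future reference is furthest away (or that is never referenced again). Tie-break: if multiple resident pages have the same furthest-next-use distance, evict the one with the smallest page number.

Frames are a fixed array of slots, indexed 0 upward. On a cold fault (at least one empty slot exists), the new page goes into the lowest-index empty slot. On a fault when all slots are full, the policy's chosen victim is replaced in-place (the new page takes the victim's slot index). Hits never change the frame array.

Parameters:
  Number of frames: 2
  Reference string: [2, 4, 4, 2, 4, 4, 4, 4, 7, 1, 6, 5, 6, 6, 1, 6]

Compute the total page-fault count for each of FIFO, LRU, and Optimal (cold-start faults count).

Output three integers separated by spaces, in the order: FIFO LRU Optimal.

Answer: 8 7 7

Derivation:
--- FIFO ---
  step 0: ref 2 -> FAULT, frames=[2,-] (faults so far: 1)
  step 1: ref 4 -> FAULT, frames=[2,4] (faults so far: 2)
  step 2: ref 4 -> HIT, frames=[2,4] (faults so far: 2)
  step 3: ref 2 -> HIT, frames=[2,4] (faults so far: 2)
  step 4: ref 4 -> HIT, frames=[2,4] (faults so far: 2)
  step 5: ref 4 -> HIT, frames=[2,4] (faults so far: 2)
  step 6: ref 4 -> HIT, frames=[2,4] (faults so far: 2)
  step 7: ref 4 -> HIT, frames=[2,4] (faults so far: 2)
  step 8: ref 7 -> FAULT, evict 2, frames=[7,4] (faults so far: 3)
  step 9: ref 1 -> FAULT, evict 4, frames=[7,1] (faults so far: 4)
  step 10: ref 6 -> FAULT, evict 7, frames=[6,1] (faults so far: 5)
  step 11: ref 5 -> FAULT, evict 1, frames=[6,5] (faults so far: 6)
  step 12: ref 6 -> HIT, frames=[6,5] (faults so far: 6)
  step 13: ref 6 -> HIT, frames=[6,5] (faults so far: 6)
  step 14: ref 1 -> FAULT, evict 6, frames=[1,5] (faults so far: 7)
  step 15: ref 6 -> FAULT, evict 5, frames=[1,6] (faults so far: 8)
  FIFO total faults: 8
--- LRU ---
  step 0: ref 2 -> FAULT, frames=[2,-] (faults so far: 1)
  step 1: ref 4 -> FAULT, frames=[2,4] (faults so far: 2)
  step 2: ref 4 -> HIT, frames=[2,4] (faults so far: 2)
  step 3: ref 2 -> HIT, frames=[2,4] (faults so far: 2)
  step 4: ref 4 -> HIT, frames=[2,4] (faults so far: 2)
  step 5: ref 4 -> HIT, frames=[2,4] (faults so far: 2)
  step 6: ref 4 -> HIT, frames=[2,4] (faults so far: 2)
  step 7: ref 4 -> HIT, frames=[2,4] (faults so far: 2)
  step 8: ref 7 -> FAULT, evict 2, frames=[7,4] (faults so far: 3)
  step 9: ref 1 -> FAULT, evict 4, frames=[7,1] (faults so far: 4)
  step 10: ref 6 -> FAULT, evict 7, frames=[6,1] (faults so far: 5)
  step 11: ref 5 -> FAULT, evict 1, frames=[6,5] (faults so far: 6)
  step 12: ref 6 -> HIT, frames=[6,5] (faults so far: 6)
  step 13: ref 6 -> HIT, frames=[6,5] (faults so far: 6)
  step 14: ref 1 -> FAULT, evict 5, frames=[6,1] (faults so far: 7)
  step 15: ref 6 -> HIT, frames=[6,1] (faults so far: 7)
  LRU total faults: 7
--- Optimal ---
  step 0: ref 2 -> FAULT, frames=[2,-] (faults so far: 1)
  step 1: ref 4 -> FAULT, frames=[2,4] (faults so far: 2)
  step 2: ref 4 -> HIT, frames=[2,4] (faults so far: 2)
  step 3: ref 2 -> HIT, frames=[2,4] (faults so far: 2)
  step 4: ref 4 -> HIT, frames=[2,4] (faults so far: 2)
  step 5: ref 4 -> HIT, frames=[2,4] (faults so far: 2)
  step 6: ref 4 -> HIT, frames=[2,4] (faults so far: 2)
  step 7: ref 4 -> HIT, frames=[2,4] (faults so far: 2)
  step 8: ref 7 -> FAULT, evict 2, frames=[7,4] (faults so far: 3)
  step 9: ref 1 -> FAULT, evict 4, frames=[7,1] (faults so far: 4)
  step 10: ref 6 -> FAULT, evict 7, frames=[6,1] (faults so far: 5)
  step 11: ref 5 -> FAULT, evict 1, frames=[6,5] (faults so far: 6)
  step 12: ref 6 -> HIT, frames=[6,5] (faults so far: 6)
  step 13: ref 6 -> HIT, frames=[6,5] (faults so far: 6)
  step 14: ref 1 -> FAULT, evict 5, frames=[6,1] (faults so far: 7)
  step 15: ref 6 -> HIT, frames=[6,1] (faults so far: 7)
  Optimal total faults: 7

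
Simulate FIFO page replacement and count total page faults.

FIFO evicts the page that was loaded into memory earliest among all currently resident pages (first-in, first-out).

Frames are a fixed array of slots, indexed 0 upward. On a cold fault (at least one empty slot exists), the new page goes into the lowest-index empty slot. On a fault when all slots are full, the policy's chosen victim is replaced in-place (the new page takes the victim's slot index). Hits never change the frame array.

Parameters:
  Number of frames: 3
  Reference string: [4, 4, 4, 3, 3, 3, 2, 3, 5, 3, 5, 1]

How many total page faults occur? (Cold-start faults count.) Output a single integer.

Step 0: ref 4 → FAULT, frames=[4,-,-]
Step 1: ref 4 → HIT, frames=[4,-,-]
Step 2: ref 4 → HIT, frames=[4,-,-]
Step 3: ref 3 → FAULT, frames=[4,3,-]
Step 4: ref 3 → HIT, frames=[4,3,-]
Step 5: ref 3 → HIT, frames=[4,3,-]
Step 6: ref 2 → FAULT, frames=[4,3,2]
Step 7: ref 3 → HIT, frames=[4,3,2]
Step 8: ref 5 → FAULT (evict 4), frames=[5,3,2]
Step 9: ref 3 → HIT, frames=[5,3,2]
Step 10: ref 5 → HIT, frames=[5,3,2]
Step 11: ref 1 → FAULT (evict 3), frames=[5,1,2]
Total faults: 5

Answer: 5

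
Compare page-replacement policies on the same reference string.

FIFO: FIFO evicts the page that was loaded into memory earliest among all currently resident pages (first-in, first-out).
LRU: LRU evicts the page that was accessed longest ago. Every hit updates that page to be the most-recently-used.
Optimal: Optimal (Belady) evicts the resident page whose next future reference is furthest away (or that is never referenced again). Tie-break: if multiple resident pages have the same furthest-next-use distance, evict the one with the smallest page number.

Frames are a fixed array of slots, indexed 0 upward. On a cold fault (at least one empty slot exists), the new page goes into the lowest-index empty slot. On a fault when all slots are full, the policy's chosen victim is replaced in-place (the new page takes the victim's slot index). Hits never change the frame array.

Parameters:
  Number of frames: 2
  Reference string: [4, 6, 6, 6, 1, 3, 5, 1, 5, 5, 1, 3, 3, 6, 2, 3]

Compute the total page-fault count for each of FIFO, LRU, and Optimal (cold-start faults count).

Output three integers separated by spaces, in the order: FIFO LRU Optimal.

Answer: 10 10 8

Derivation:
--- FIFO ---
  step 0: ref 4 -> FAULT, frames=[4,-] (faults so far: 1)
  step 1: ref 6 -> FAULT, frames=[4,6] (faults so far: 2)
  step 2: ref 6 -> HIT, frames=[4,6] (faults so far: 2)
  step 3: ref 6 -> HIT, frames=[4,6] (faults so far: 2)
  step 4: ref 1 -> FAULT, evict 4, frames=[1,6] (faults so far: 3)
  step 5: ref 3 -> FAULT, evict 6, frames=[1,3] (faults so far: 4)
  step 6: ref 5 -> FAULT, evict 1, frames=[5,3] (faults so far: 5)
  step 7: ref 1 -> FAULT, evict 3, frames=[5,1] (faults so far: 6)
  step 8: ref 5 -> HIT, frames=[5,1] (faults so far: 6)
  step 9: ref 5 -> HIT, frames=[5,1] (faults so far: 6)
  step 10: ref 1 -> HIT, frames=[5,1] (faults so far: 6)
  step 11: ref 3 -> FAULT, evict 5, frames=[3,1] (faults so far: 7)
  step 12: ref 3 -> HIT, frames=[3,1] (faults so far: 7)
  step 13: ref 6 -> FAULT, evict 1, frames=[3,6] (faults so far: 8)
  step 14: ref 2 -> FAULT, evict 3, frames=[2,6] (faults so far: 9)
  step 15: ref 3 -> FAULT, evict 6, frames=[2,3] (faults so far: 10)
  FIFO total faults: 10
--- LRU ---
  step 0: ref 4 -> FAULT, frames=[4,-] (faults so far: 1)
  step 1: ref 6 -> FAULT, frames=[4,6] (faults so far: 2)
  step 2: ref 6 -> HIT, frames=[4,6] (faults so far: 2)
  step 3: ref 6 -> HIT, frames=[4,6] (faults so far: 2)
  step 4: ref 1 -> FAULT, evict 4, frames=[1,6] (faults so far: 3)
  step 5: ref 3 -> FAULT, evict 6, frames=[1,3] (faults so far: 4)
  step 6: ref 5 -> FAULT, evict 1, frames=[5,3] (faults so far: 5)
  step 7: ref 1 -> FAULT, evict 3, frames=[5,1] (faults so far: 6)
  step 8: ref 5 -> HIT, frames=[5,1] (faults so far: 6)
  step 9: ref 5 -> HIT, frames=[5,1] (faults so far: 6)
  step 10: ref 1 -> HIT, frames=[5,1] (faults so far: 6)
  step 11: ref 3 -> FAULT, evict 5, frames=[3,1] (faults so far: 7)
  step 12: ref 3 -> HIT, frames=[3,1] (faults so far: 7)
  step 13: ref 6 -> FAULT, evict 1, frames=[3,6] (faults so far: 8)
  step 14: ref 2 -> FAULT, evict 3, frames=[2,6] (faults so far: 9)
  step 15: ref 3 -> FAULT, evict 6, frames=[2,3] (faults so far: 10)
  LRU total faults: 10
--- Optimal ---
  step 0: ref 4 -> FAULT, frames=[4,-] (faults so far: 1)
  step 1: ref 6 -> FAULT, frames=[4,6] (faults so far: 2)
  step 2: ref 6 -> HIT, frames=[4,6] (faults so far: 2)
  step 3: ref 6 -> HIT, frames=[4,6] (faults so far: 2)
  step 4: ref 1 -> FAULT, evict 4, frames=[1,6] (faults so far: 3)
  step 5: ref 3 -> FAULT, evict 6, frames=[1,3] (faults so far: 4)
  step 6: ref 5 -> FAULT, evict 3, frames=[1,5] (faults so far: 5)
  step 7: ref 1 -> HIT, frames=[1,5] (faults so far: 5)
  step 8: ref 5 -> HIT, frames=[1,5] (faults so far: 5)
  step 9: ref 5 -> HIT, frames=[1,5] (faults so far: 5)
  step 10: ref 1 -> HIT, frames=[1,5] (faults so far: 5)
  step 11: ref 3 -> FAULT, evict 1, frames=[3,5] (faults so far: 6)
  step 12: ref 3 -> HIT, frames=[3,5] (faults so far: 6)
  step 13: ref 6 -> FAULT, evict 5, frames=[3,6] (faults so far: 7)
  step 14: ref 2 -> FAULT, evict 6, frames=[3,2] (faults so far: 8)
  step 15: ref 3 -> HIT, frames=[3,2] (faults so far: 8)
  Optimal total faults: 8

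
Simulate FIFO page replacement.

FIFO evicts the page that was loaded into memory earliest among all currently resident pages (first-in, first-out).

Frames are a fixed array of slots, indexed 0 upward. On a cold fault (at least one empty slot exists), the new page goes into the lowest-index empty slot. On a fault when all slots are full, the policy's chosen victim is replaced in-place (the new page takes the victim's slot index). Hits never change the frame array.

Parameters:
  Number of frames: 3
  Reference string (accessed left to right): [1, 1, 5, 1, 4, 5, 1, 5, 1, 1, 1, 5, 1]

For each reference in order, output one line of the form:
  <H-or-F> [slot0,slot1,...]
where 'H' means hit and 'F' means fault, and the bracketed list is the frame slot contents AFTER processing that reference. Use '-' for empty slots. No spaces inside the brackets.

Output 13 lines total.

F [1,-,-]
H [1,-,-]
F [1,5,-]
H [1,5,-]
F [1,5,4]
H [1,5,4]
H [1,5,4]
H [1,5,4]
H [1,5,4]
H [1,5,4]
H [1,5,4]
H [1,5,4]
H [1,5,4]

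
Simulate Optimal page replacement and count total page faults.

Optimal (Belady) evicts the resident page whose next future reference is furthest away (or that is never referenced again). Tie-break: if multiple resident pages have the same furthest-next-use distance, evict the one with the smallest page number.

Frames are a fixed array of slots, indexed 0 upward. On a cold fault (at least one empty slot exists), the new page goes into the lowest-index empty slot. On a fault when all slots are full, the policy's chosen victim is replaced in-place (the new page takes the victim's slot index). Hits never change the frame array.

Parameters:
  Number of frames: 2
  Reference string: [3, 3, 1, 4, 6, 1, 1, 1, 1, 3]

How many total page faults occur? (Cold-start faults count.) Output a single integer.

Answer: 5

Derivation:
Step 0: ref 3 → FAULT, frames=[3,-]
Step 1: ref 3 → HIT, frames=[3,-]
Step 2: ref 1 → FAULT, frames=[3,1]
Step 3: ref 4 → FAULT (evict 3), frames=[4,1]
Step 4: ref 6 → FAULT (evict 4), frames=[6,1]
Step 5: ref 1 → HIT, frames=[6,1]
Step 6: ref 1 → HIT, frames=[6,1]
Step 7: ref 1 → HIT, frames=[6,1]
Step 8: ref 1 → HIT, frames=[6,1]
Step 9: ref 3 → FAULT (evict 1), frames=[6,3]
Total faults: 5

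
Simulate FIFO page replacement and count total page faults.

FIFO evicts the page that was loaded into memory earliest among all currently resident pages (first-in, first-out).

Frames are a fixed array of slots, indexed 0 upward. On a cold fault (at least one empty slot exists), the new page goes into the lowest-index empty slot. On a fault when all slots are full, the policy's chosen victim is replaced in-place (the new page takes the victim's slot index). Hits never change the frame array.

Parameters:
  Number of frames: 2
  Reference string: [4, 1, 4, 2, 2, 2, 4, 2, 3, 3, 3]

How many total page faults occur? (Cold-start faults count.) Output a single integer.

Step 0: ref 4 → FAULT, frames=[4,-]
Step 1: ref 1 → FAULT, frames=[4,1]
Step 2: ref 4 → HIT, frames=[4,1]
Step 3: ref 2 → FAULT (evict 4), frames=[2,1]
Step 4: ref 2 → HIT, frames=[2,1]
Step 5: ref 2 → HIT, frames=[2,1]
Step 6: ref 4 → FAULT (evict 1), frames=[2,4]
Step 7: ref 2 → HIT, frames=[2,4]
Step 8: ref 3 → FAULT (evict 2), frames=[3,4]
Step 9: ref 3 → HIT, frames=[3,4]
Step 10: ref 3 → HIT, frames=[3,4]
Total faults: 5

Answer: 5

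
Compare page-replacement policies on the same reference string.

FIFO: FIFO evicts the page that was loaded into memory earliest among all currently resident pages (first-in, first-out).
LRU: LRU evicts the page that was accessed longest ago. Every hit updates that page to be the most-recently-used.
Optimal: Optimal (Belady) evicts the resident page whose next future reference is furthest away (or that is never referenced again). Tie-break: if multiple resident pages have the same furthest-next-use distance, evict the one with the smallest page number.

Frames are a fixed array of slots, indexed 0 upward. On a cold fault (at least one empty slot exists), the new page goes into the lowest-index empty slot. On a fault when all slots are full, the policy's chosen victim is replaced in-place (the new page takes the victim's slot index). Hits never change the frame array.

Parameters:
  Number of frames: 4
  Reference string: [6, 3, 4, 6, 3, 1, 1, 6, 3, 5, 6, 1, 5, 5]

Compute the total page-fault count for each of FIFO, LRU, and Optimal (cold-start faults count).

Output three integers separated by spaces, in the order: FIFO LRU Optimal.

--- FIFO ---
  step 0: ref 6 -> FAULT, frames=[6,-,-,-] (faults so far: 1)
  step 1: ref 3 -> FAULT, frames=[6,3,-,-] (faults so far: 2)
  step 2: ref 4 -> FAULT, frames=[6,3,4,-] (faults so far: 3)
  step 3: ref 6 -> HIT, frames=[6,3,4,-] (faults so far: 3)
  step 4: ref 3 -> HIT, frames=[6,3,4,-] (faults so far: 3)
  step 5: ref 1 -> FAULT, frames=[6,3,4,1] (faults so far: 4)
  step 6: ref 1 -> HIT, frames=[6,3,4,1] (faults so far: 4)
  step 7: ref 6 -> HIT, frames=[6,3,4,1] (faults so far: 4)
  step 8: ref 3 -> HIT, frames=[6,3,4,1] (faults so far: 4)
  step 9: ref 5 -> FAULT, evict 6, frames=[5,3,4,1] (faults so far: 5)
  step 10: ref 6 -> FAULT, evict 3, frames=[5,6,4,1] (faults so far: 6)
  step 11: ref 1 -> HIT, frames=[5,6,4,1] (faults so far: 6)
  step 12: ref 5 -> HIT, frames=[5,6,4,1] (faults so far: 6)
  step 13: ref 5 -> HIT, frames=[5,6,4,1] (faults so far: 6)
  FIFO total faults: 6
--- LRU ---
  step 0: ref 6 -> FAULT, frames=[6,-,-,-] (faults so far: 1)
  step 1: ref 3 -> FAULT, frames=[6,3,-,-] (faults so far: 2)
  step 2: ref 4 -> FAULT, frames=[6,3,4,-] (faults so far: 3)
  step 3: ref 6 -> HIT, frames=[6,3,4,-] (faults so far: 3)
  step 4: ref 3 -> HIT, frames=[6,3,4,-] (faults so far: 3)
  step 5: ref 1 -> FAULT, frames=[6,3,4,1] (faults so far: 4)
  step 6: ref 1 -> HIT, frames=[6,3,4,1] (faults so far: 4)
  step 7: ref 6 -> HIT, frames=[6,3,4,1] (faults so far: 4)
  step 8: ref 3 -> HIT, frames=[6,3,4,1] (faults so far: 4)
  step 9: ref 5 -> FAULT, evict 4, frames=[6,3,5,1] (faults so far: 5)
  step 10: ref 6 -> HIT, frames=[6,3,5,1] (faults so far: 5)
  step 11: ref 1 -> HIT, frames=[6,3,5,1] (faults so far: 5)
  step 12: ref 5 -> HIT, frames=[6,3,5,1] (faults so far: 5)
  step 13: ref 5 -> HIT, frames=[6,3,5,1] (faults so far: 5)
  LRU total faults: 5
--- Optimal ---
  step 0: ref 6 -> FAULT, frames=[6,-,-,-] (faults so far: 1)
  step 1: ref 3 -> FAULT, frames=[6,3,-,-] (faults so far: 2)
  step 2: ref 4 -> FAULT, frames=[6,3,4,-] (faults so far: 3)
  step 3: ref 6 -> HIT, frames=[6,3,4,-] (faults so far: 3)
  step 4: ref 3 -> HIT, frames=[6,3,4,-] (faults so far: 3)
  step 5: ref 1 -> FAULT, frames=[6,3,4,1] (faults so far: 4)
  step 6: ref 1 -> HIT, frames=[6,3,4,1] (faults so far: 4)
  step 7: ref 6 -> HIT, frames=[6,3,4,1] (faults so far: 4)
  step 8: ref 3 -> HIT, frames=[6,3,4,1] (faults so far: 4)
  step 9: ref 5 -> FAULT, evict 3, frames=[6,5,4,1] (faults so far: 5)
  step 10: ref 6 -> HIT, frames=[6,5,4,1] (faults so far: 5)
  step 11: ref 1 -> HIT, frames=[6,5,4,1] (faults so far: 5)
  step 12: ref 5 -> HIT, frames=[6,5,4,1] (faults so far: 5)
  step 13: ref 5 -> HIT, frames=[6,5,4,1] (faults so far: 5)
  Optimal total faults: 5

Answer: 6 5 5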